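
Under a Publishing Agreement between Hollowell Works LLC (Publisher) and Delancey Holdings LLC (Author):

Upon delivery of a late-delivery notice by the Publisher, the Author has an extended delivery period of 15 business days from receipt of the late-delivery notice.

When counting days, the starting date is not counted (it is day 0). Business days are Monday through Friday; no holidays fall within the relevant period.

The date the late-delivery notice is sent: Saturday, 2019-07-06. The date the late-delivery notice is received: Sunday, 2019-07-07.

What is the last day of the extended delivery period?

2019-07-26

From Sunday, 2019-07-07, 15 business days (Jul 8, Jul 9, Jul 10, Jul 11, …, Jul 24, Jul 25, Jul 26, skipping weekends) brings us to Friday, 2019-07-26, which is the last day of the extended delivery period.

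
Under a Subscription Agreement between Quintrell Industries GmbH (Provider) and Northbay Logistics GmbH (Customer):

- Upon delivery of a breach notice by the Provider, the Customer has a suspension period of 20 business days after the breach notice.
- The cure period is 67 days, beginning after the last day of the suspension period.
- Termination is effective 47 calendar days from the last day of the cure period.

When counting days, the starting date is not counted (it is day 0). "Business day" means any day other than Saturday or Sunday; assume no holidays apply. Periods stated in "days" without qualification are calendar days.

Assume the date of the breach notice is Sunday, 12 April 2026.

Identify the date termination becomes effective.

30 August 2026

From Sunday, 12 April 2026, 20 business days (Apr 13, Apr 14, Apr 15, Apr 16, …, May 6, May 7, May 8, skipping weekends) brings us to Friday, 8 May 2026, which is the last day of the suspension period.
Adding 67 calendar days to 8 May 2026 gives 14 July 2026, which is the last day of the cure period.
The date termination becomes effective: 14 July 2026 + 47 days = 30 August 2026.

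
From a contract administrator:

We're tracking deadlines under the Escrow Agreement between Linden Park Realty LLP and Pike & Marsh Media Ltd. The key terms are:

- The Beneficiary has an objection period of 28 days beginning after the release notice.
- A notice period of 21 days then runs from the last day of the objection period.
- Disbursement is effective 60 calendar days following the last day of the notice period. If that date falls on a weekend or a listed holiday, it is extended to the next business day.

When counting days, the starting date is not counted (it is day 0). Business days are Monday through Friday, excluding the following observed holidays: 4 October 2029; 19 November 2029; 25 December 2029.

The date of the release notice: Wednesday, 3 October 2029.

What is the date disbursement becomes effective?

21 January 2030

The last day of the objection period: 3 October 2029 + 28 days = 31 October 2029.
The last day of the notice period: 21 calendar days after 31 October 2029 is 21 November 2029.
Adding 60 calendar days to 21 November 2029 gives 20 January 2030, which is the date disbursement becomes effective. That falls on a Sunday, so it rolls to the next business day, Monday, 21 January 2030.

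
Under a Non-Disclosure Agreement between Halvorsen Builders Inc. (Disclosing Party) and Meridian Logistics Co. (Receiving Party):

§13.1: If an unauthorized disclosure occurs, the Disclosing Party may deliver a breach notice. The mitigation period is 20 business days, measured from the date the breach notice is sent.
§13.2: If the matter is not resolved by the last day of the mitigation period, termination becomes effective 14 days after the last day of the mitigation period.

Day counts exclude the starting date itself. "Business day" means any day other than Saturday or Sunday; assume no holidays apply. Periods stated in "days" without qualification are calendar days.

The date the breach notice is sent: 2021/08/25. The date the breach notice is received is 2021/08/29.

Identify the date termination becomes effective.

2021/10/06

The last day of the mitigation period: 20 business days after Wednesday, 2021/08/25, skipping weekends — Aug 26, Aug 27, Aug 30, Aug 31, …, Sep 20, Sep 21, Sep 22 — lands on Wednesday, 2021/09/22.
The date termination becomes effective: 2021/09/22 + 14 days = 2021/10/06.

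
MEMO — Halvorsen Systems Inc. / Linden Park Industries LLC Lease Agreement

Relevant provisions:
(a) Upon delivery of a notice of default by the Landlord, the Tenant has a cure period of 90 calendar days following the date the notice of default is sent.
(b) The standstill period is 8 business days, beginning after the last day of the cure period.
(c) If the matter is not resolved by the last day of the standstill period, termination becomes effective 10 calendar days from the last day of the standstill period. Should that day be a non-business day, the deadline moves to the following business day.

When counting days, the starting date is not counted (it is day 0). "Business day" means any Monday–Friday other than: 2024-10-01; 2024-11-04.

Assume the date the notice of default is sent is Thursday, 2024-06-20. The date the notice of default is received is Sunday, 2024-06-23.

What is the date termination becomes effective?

The last day of the cure period: 90 calendar days after 2024-06-20 is 2024-09-18.
The last day of the standstill period: counting 8 business days from Wednesday, 2024-09-18 (Sep 19, Sep 20, Sep 23, Sep 24, Sep 25, Sep 26, Sep 27, Sep 30, skipping weekends) reaches Monday, 2024-09-30.
The date termination becomes effective: 2024-09-30 + 10 days = 2024-10-10. 2024-10-10 is a Thursday and is not a listed holiday, so no roll-forward applies.

2024-10-10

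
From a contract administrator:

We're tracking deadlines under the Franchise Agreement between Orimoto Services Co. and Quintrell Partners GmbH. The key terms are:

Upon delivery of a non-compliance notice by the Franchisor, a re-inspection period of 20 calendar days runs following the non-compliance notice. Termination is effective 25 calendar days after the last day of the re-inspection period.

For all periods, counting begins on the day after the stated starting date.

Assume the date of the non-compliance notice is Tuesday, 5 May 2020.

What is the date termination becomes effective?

The last day of the re-inspection period: 20 calendar days after 5 May 2020 is 25 May 2020.
The date termination becomes effective: 25 May 2020 + 25 days = 19 June 2020.

19 June 2020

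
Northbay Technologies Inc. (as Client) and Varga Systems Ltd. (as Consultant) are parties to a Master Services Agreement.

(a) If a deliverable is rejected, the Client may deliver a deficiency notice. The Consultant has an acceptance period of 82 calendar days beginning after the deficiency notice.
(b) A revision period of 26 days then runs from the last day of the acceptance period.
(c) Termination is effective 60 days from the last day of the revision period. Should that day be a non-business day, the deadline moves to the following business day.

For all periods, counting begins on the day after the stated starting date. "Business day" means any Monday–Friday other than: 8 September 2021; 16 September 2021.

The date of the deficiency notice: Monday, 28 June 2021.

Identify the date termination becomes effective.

Adding 82 calendar days to 28 June 2021 gives 18 September 2021, which is the last day of the acceptance period.
Adding 26 calendar days to 18 September 2021 gives 14 October 2021, which is the last day of the revision period.
Adding 60 calendar days to 14 October 2021 gives 13 December 2021, which is the date termination becomes effective. 13 December 2021 is a Monday and is not a listed holiday, so no roll-forward applies.

13 December 2021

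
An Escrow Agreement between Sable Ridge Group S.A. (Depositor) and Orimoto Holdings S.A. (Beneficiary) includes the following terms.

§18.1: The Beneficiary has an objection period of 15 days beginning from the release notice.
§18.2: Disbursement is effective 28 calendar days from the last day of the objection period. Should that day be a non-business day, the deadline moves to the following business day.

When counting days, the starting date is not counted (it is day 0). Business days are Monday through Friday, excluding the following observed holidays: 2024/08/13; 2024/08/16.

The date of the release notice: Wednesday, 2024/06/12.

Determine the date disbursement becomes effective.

2024/07/25

The last day of the objection period: 15 calendar days after 2024/06/12 is 2024/06/27.
The date disbursement becomes effective: 2024/06/27 + 28 days = 2024/07/25. 2024/07/25 is a Thursday and is not a listed holiday, so no roll-forward applies.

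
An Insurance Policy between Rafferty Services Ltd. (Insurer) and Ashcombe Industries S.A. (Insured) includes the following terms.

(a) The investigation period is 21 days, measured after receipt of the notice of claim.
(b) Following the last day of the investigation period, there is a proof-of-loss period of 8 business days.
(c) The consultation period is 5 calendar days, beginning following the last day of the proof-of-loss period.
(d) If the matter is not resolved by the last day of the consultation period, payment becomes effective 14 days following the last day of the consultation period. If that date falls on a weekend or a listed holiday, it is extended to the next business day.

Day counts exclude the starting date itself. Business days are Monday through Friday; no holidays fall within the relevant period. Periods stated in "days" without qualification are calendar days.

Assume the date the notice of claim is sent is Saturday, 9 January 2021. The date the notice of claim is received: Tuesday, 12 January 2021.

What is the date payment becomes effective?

3 March 2021

Adding 21 calendar days to 12 January 2021 gives 2 February 2021, which is the last day of the investigation period.
The last day of the proof-of-loss period: 8 business days after Tuesday, 2 February 2021, skipping weekends — Feb 3, Feb 4, Feb 5, Feb 8, Feb 9, Feb 10, Feb 11, Feb 12 — lands on Friday, 12 February 2021.
Adding 5 calendar days to 12 February 2021 gives 17 February 2021, which is the last day of the consultation period.
Adding 14 calendar days to 17 February 2021 gives 3 March 2021, which is the date payment becomes effective. 3 March 2021 is a Wednesday, so no roll-forward applies.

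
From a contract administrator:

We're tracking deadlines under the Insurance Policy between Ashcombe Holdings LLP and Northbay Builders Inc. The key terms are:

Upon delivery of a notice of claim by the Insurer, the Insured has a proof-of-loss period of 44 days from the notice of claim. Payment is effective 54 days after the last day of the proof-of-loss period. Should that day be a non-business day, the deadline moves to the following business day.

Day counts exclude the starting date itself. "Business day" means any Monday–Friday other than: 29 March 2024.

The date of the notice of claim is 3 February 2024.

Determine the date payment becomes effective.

13 May 2024

The last day of the proof-of-loss period: 44 calendar days after 3 February 2024 is 18 March 2024.
The date payment becomes effective: 18 March 2024 + 54 days = 11 May 2024. That falls on a Saturday, so it rolls to the next business day, Monday, 13 May 2024.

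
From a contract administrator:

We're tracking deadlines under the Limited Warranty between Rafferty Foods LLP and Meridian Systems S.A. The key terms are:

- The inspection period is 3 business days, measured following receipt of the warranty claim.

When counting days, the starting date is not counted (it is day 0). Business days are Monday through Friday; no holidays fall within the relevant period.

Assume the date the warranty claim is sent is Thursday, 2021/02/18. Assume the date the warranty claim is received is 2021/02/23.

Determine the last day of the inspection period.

From Tuesday, 2021/02/23, 3 business days (Feb 24, Feb 25, Feb 26, skipping weekends) brings us to Friday, 2021/02/26, which is the last day of the inspection period.

2021/02/26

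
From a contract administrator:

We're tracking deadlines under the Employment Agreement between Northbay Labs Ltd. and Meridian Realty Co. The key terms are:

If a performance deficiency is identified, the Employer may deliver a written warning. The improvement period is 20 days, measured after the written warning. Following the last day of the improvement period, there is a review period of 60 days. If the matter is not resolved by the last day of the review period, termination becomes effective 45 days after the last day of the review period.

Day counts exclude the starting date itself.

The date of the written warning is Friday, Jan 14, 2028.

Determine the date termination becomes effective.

May 18, 2028

The last day of the improvement period: Jan 14, 2028 + 20 days = Feb 3, 2028.
The last day of the review period: 60 calendar days after Feb 3, 2028 is Apr 3, 2028.
The date termination becomes effective: 45 calendar days after Apr 3, 2028 is May 18, 2028.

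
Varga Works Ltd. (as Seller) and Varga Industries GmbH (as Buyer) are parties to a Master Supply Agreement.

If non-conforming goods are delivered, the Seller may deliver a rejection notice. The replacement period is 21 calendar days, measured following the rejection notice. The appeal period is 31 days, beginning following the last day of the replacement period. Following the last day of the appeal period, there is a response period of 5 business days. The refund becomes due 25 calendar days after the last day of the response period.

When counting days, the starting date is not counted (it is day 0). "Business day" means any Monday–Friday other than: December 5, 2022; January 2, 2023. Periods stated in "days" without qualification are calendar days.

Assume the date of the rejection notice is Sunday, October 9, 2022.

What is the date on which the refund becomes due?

The last day of the replacement period: October 9, 2022 + 21 days = October 30, 2022.
The last day of the appeal period: 31 calendar days after October 30, 2022 is November 30, 2022.
The last day of the response period: 5 business days after Wednesday, November 30, 2022, skipping weekends and the listed holiday on Dec 5 — Dec 1, Dec 2, Dec 6, Dec 7, Dec 8 — lands on Thursday, December 8, 2022.
The date on which the refund becomes due: December 8, 2022 + 25 days = January 2, 2023.

January 2, 2023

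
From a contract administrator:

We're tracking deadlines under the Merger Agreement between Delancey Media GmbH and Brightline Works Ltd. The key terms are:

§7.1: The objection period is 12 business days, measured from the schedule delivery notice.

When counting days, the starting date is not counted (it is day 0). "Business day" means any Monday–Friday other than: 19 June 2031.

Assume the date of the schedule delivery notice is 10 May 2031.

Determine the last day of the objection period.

The last day of the objection period: 12 business days after Saturday, 10 May 2031, skipping weekends — May 12, May 13, May 14, May 15, …, May 23, May 26, May 27 — lands on Tuesday, 27 May 2031.

27 May 2031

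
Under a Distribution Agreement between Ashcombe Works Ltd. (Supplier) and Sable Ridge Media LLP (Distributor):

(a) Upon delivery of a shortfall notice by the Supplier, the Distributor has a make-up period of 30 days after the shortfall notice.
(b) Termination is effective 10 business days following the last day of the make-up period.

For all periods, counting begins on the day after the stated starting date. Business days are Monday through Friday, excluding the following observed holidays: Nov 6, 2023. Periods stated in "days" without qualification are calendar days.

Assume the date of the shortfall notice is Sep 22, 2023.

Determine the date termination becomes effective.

The last day of the make-up period: 30 calendar days after Sep 22, 2023 is Oct 22, 2023.
The date termination becomes effective: 10 business days after Sunday, Oct 22, 2023, skipping weekends — Oct 23, Oct 24, Oct 25, Oct 26, Oct 27, Oct 30, Oct 31, Nov 1, Nov 2, Nov 3 — lands on Friday, Nov 3, 2023.

Nov 3, 2023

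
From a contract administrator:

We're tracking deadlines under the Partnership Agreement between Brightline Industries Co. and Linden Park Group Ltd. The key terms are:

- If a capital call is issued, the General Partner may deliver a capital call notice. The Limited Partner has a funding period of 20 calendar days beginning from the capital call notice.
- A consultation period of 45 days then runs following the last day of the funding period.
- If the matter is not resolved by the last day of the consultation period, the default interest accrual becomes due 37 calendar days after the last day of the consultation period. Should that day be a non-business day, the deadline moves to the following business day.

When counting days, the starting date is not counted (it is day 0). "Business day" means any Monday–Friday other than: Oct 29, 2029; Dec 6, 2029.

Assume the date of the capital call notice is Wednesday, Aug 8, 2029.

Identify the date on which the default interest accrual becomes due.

Nov 19, 2029

Adding 20 calendar days to Aug 8, 2029 gives Aug 28, 2029, which is the last day of the funding period.
The last day of the consultation period: 45 calendar days after Aug 28, 2029 is Oct 12, 2029.
The date on which the default interest accrual becomes due: Oct 12, 2029 + 37 days = Nov 18, 2029. That falls on a Sunday, so it rolls to the next business day, Monday, Nov 19, 2029.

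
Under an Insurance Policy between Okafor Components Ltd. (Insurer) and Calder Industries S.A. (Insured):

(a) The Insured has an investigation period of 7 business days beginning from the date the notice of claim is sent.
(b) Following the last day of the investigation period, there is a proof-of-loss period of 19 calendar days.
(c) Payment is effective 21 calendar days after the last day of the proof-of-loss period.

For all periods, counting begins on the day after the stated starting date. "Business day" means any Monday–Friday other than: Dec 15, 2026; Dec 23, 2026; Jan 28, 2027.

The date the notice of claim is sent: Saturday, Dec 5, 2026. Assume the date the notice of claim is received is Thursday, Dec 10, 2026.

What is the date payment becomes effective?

The last day of the investigation period: 7 business days after Saturday, Dec 5, 2026, skipping weekends and the listed holiday on Dec 15 — Dec 7, Dec 8, Dec 9, Dec 10, Dec 11, Dec 14, Dec 16 — lands on Wednesday, Dec 16, 2026.
Adding 19 calendar days to Dec 16, 2026 gives Jan 4, 2027, which is the last day of the proof-of-loss period.
Adding 21 calendar days to Jan 4, 2027 gives Jan 25, 2027, which is the date payment becomes effective.

Jan 25, 2027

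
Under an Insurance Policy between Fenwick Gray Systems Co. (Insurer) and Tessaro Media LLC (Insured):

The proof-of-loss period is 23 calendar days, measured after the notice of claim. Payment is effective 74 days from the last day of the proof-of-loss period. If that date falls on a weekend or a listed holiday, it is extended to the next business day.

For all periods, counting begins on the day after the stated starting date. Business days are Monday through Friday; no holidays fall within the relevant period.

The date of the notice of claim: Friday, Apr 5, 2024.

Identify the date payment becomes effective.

The last day of the proof-of-loss period: 23 calendar days after Apr 5, 2024 is Apr 28, 2024.
Adding 74 calendar days to Apr 28, 2024 gives Jul 11, 2024, which is the date payment becomes effective. Jul 11, 2024 is a Thursday, so no roll-forward applies.

Jul 11, 2024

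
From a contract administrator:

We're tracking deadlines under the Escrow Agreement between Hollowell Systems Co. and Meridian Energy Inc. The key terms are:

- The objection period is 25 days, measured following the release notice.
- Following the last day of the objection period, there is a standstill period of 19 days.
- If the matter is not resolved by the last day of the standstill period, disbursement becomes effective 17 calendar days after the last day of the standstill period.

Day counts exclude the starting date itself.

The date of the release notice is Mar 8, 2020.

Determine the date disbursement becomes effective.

May 8, 2020

The last day of the objection period: 25 calendar days after Mar 8, 2020 is Apr 2, 2020.
The last day of the standstill period: Apr 2, 2020 + 19 days = Apr 21, 2020.
The date disbursement becomes effective: Apr 21, 2020 + 17 days = May 8, 2020.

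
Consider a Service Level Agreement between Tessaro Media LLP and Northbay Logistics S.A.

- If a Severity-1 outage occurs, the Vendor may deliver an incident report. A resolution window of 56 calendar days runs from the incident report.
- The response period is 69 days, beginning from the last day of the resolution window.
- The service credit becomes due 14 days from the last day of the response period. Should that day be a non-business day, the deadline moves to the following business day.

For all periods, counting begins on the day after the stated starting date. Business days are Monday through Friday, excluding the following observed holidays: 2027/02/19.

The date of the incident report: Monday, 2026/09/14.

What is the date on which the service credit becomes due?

The last day of the resolution window: 56 calendar days after 2026/09/14 is 2026/11/09.
The last day of the response period: 69 calendar days after 2026/11/09 is 2027/01/17.
Adding 14 calendar days to 2027/01/17 gives 2027/01/31, which is the date on which the service credit becomes due. That falls on a Sunday, so it rolls to the next business day, Monday, 2027/02/01.

2027/02/01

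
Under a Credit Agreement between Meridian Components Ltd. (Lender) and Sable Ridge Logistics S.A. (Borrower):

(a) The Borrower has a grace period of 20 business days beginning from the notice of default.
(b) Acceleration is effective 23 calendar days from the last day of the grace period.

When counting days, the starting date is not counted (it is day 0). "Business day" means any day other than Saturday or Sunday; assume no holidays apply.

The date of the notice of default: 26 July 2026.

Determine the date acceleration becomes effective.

The last day of the grace period: 20 business days after Sunday, 26 July 2026, skipping weekends — Jul 27, Jul 28, Jul 29, Jul 30, …, Aug 19, Aug 20, Aug 21 — lands on Friday, 21 August 2026.
The date acceleration becomes effective: 21 August 2026 + 23 days = 13 September 2026.

13 September 2026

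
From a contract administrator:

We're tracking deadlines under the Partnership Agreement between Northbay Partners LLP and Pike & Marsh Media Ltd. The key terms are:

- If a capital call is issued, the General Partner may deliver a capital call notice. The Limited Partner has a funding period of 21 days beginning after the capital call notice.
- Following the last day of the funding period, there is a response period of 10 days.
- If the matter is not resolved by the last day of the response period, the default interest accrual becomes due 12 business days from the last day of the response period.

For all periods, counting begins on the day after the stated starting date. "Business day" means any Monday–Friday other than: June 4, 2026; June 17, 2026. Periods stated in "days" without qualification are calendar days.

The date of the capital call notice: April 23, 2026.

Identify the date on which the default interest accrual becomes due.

Adding 21 calendar days to April 23, 2026 gives May 14, 2026, which is the last day of the funding period.
The last day of the response period: May 14, 2026 + 10 days = May 24, 2026.
From Sunday, May 24, 2026, 12 business days (May 25, May 26, May 27, May 28, …, Jun 8, Jun 9, Jun 10, skipping weekends and the listed holiday on Jun 4) brings us to Wednesday, June 10, 2026, which is the date on which the default interest accrual becomes due.

June 10, 2026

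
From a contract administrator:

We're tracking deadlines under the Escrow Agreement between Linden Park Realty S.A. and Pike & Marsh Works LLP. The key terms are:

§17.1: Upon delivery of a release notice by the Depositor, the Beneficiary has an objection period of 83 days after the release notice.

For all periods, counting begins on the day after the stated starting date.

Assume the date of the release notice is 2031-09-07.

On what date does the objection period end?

2031-11-29

The last day of the objection period: 83 calendar days after 2031-09-07 is 2031-11-29.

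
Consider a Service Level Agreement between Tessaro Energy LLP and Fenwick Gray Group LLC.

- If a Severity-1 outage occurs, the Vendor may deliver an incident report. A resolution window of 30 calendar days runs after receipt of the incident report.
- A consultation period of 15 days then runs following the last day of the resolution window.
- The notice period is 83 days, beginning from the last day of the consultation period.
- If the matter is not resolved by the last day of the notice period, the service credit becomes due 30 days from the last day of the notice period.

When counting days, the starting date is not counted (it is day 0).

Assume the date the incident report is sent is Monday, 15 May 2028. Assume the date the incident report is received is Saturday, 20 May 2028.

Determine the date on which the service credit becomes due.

25 October 2028

Adding 30 calendar days to 20 May 2028 gives 19 June 2028, which is the last day of the resolution window.
The last day of the consultation period: 19 June 2028 + 15 days = 4 July 2028.
The last day of the notice period: 83 calendar days after 4 July 2028 is 25 September 2028.
Adding 30 calendar days to 25 September 2028 gives 25 October 2028, which is the date on which the service credit becomes due.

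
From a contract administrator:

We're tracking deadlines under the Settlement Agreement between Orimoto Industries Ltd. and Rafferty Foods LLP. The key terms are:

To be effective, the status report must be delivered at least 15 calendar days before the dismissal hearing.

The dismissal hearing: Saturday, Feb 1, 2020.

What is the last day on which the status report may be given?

Jan 17, 2020

Counting back 15 calendar days from Feb 1, 2020 gives Jan 17, 2020.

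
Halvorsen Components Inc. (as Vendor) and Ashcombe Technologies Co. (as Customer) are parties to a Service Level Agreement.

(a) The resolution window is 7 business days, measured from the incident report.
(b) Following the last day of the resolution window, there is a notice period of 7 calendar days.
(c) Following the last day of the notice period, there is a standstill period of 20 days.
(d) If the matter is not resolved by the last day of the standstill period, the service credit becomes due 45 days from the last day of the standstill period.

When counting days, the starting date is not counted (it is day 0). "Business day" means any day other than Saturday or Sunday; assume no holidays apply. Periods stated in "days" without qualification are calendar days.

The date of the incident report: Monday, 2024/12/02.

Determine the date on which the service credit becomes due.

The last day of the resolution window: counting 7 business days from Monday, 2024/12/02 (Dec 3, Dec 4, Dec 5, Dec 6, Dec 9, Dec 10, Dec 11, skipping weekends) reaches Wednesday, 2024/12/11.
The last day of the notice period: 2024/12/11 + 7 days = 2024/12/18.
Adding 20 calendar days to 2024/12/18 gives 2025/01/07, which is the last day of the standstill period.
Adding 45 calendar days to 2025/01/07 gives 2025/02/21, which is the date on which the service credit becomes due.

2025/02/21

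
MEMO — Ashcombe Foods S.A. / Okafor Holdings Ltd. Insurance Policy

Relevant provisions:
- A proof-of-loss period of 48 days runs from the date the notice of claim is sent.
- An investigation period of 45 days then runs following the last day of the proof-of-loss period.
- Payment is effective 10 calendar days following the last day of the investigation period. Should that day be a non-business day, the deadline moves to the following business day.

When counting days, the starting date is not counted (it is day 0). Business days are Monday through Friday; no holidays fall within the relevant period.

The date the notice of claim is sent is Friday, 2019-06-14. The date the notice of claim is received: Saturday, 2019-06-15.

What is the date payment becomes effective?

Adding 48 calendar days to 2019-06-14 gives 2019-08-01, which is the last day of the proof-of-loss period.
Adding 45 calendar days to 2019-08-01 gives 2019-09-15, which is the last day of the investigation period.
The date payment becomes effective: 2019-09-15 + 10 days = 2019-09-25. 2019-09-25 is a Wednesday, so no roll-forward applies.

2019-09-25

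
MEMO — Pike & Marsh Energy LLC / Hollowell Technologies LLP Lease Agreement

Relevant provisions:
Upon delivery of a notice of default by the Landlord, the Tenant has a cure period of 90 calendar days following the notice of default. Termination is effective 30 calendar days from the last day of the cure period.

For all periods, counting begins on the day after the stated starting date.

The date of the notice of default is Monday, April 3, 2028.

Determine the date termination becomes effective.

The last day of the cure period: 90 calendar days after April 3, 2028 is July 2, 2028.
The date termination becomes effective: July 2, 2028 + 30 days = August 1, 2028.

August 1, 2028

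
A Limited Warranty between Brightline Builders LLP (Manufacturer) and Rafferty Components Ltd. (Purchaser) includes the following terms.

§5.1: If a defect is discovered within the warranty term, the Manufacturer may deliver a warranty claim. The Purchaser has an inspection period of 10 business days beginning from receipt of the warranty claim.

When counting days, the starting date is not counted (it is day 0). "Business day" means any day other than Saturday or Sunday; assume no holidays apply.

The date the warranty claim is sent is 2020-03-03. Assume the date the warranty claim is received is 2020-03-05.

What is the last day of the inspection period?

2020-03-19

The last day of the inspection period: 10 business days after Thursday, 2020-03-05, skipping weekends — Mar 6, Mar 9, Mar 10, Mar 11, Mar 12, Mar 13, Mar 16, Mar 17, Mar 18, Mar 19 — lands on Thursday, 2020-03-19.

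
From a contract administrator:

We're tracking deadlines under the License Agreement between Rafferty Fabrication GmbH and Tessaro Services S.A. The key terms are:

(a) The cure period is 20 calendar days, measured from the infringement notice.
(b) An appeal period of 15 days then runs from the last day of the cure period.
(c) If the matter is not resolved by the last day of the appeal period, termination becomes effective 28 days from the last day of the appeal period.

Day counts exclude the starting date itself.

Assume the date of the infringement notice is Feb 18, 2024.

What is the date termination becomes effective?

The last day of the cure period: Feb 18, 2024 + 20 days = Mar 9, 2024.
The last day of the appeal period: Mar 9, 2024 + 15 days = Mar 24, 2024.
The date termination becomes effective: 28 calendar days after Mar 24, 2024 is Apr 21, 2024.

Apr 21, 2024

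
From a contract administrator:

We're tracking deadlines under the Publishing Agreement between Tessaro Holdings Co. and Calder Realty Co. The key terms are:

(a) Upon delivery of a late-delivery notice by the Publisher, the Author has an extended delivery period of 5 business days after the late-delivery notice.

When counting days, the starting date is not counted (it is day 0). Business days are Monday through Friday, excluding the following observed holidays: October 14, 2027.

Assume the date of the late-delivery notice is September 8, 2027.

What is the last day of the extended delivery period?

September 15, 2027

The last day of the extended delivery period: counting 5 business days from Wednesday, September 8, 2027 (Sep 9, Sep 10, Sep 13, Sep 14, Sep 15, skipping weekends) reaches Wednesday, September 15, 2027.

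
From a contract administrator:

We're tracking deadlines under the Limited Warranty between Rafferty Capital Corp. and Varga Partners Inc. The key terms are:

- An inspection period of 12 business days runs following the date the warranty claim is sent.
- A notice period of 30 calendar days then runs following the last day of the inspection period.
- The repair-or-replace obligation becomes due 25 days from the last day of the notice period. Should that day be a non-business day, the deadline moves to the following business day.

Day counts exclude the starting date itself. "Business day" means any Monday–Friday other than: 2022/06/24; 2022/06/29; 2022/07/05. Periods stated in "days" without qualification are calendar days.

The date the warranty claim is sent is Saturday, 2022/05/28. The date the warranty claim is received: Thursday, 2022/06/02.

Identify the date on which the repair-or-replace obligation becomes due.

2022/08/08

The last day of the inspection period: counting 12 business days from Saturday, 2022/05/28 (May 30, May 31, Jun 1, Jun 2, …, Jun 10, Jun 13, Jun 14, skipping weekends) reaches Tuesday, 2022/06/14.
The last day of the notice period: 2022/06/14 + 30 days = 2022/07/14.
The date on which the repair-or-replace obligation becomes due: 2022/07/14 + 25 days = 2022/08/08. 2022/08/08 is a Monday and is not a listed holiday, so no roll-forward applies.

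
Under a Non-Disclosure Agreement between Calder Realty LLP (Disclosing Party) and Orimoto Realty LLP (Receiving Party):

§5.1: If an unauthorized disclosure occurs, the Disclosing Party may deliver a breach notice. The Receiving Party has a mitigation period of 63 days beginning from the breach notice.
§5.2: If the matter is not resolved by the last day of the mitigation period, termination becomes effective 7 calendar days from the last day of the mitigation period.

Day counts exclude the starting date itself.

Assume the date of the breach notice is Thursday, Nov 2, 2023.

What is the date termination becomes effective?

Jan 11, 2024

Adding 63 calendar days to Nov 2, 2023 gives Jan 4, 2024, which is the last day of the mitigation period.
The date termination becomes effective: Jan 4, 2024 + 7 days = Jan 11, 2024.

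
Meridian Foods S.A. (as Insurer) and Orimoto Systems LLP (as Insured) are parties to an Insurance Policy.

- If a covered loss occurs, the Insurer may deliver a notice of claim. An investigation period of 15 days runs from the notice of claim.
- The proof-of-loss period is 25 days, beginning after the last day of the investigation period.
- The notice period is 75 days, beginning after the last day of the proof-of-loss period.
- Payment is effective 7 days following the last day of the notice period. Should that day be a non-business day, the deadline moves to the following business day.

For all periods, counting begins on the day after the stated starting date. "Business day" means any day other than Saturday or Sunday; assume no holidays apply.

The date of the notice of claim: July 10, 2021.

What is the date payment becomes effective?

The last day of the investigation period: 15 calendar days after July 10, 2021 is July 25, 2021.
The last day of the proof-of-loss period: 25 calendar days after July 25, 2021 is August 19, 2021.
The last day of the notice period: 75 calendar days after August 19, 2021 is November 2, 2021.
The date payment becomes effective: 7 calendar days after November 2, 2021 is November 9, 2021. November 9, 2021 is a Tuesday, so no roll-forward applies.

November 9, 2021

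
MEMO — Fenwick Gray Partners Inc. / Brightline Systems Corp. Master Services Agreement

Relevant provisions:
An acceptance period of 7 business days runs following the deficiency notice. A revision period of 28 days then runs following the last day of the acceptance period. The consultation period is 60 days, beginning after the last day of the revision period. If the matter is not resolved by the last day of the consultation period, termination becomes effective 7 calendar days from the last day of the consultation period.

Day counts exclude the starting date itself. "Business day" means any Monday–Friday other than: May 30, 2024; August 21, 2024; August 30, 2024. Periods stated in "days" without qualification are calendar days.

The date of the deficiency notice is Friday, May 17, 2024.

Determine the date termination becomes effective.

From Friday, May 17, 2024, 7 business days (May 20, May 21, May 22, May 23, May 24, May 27, May 28, skipping weekends) brings us to Tuesday, May 28, 2024, which is the last day of the acceptance period.
The last day of the revision period: May 28, 2024 + 28 days = June 25, 2024.
The last day of the consultation period: June 25, 2024 + 60 days = August 24, 2024.
Adding 7 calendar days to August 24, 2024 gives August 31, 2024, which is the date termination becomes effective.

August 31, 2024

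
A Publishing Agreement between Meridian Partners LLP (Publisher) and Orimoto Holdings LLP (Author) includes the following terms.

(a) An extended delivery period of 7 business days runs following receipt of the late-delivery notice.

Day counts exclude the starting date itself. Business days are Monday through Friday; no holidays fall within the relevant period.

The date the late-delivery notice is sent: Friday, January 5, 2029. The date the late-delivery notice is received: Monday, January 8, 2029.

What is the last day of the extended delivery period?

January 17, 2029

The last day of the extended delivery period: 7 business days after Monday, January 8, 2029, skipping weekends — Jan 9, Jan 10, Jan 11, Jan 12, Jan 15, Jan 16, Jan 17 — lands on Wednesday, January 17, 2029.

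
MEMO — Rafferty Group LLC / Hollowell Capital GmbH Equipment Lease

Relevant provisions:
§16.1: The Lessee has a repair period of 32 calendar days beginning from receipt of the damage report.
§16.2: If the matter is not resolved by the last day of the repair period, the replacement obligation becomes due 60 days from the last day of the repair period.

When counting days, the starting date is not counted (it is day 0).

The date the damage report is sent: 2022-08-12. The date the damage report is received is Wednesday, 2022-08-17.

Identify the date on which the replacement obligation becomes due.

The last day of the repair period: 2022-08-17 + 32 days = 2022-09-18.
Adding 60 calendar days to 2022-09-18 gives 2022-11-17, which is the date on which the replacement obligation becomes due.

2022-11-17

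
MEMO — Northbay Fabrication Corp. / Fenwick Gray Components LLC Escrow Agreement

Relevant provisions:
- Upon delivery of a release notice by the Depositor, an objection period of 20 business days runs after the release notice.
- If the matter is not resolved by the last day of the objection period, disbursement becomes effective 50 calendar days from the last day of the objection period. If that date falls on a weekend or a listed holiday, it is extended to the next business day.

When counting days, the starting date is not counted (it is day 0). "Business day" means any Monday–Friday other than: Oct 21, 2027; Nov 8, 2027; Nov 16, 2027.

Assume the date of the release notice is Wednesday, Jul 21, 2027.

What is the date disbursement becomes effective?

The last day of the objection period: counting 20 business days from Wednesday, Jul 21, 2027 (Jul 22, Jul 23, Jul 26, Jul 27, …, Aug 16, Aug 17, Aug 18, skipping weekends) reaches Wednesday, Aug 18, 2027.
Adding 50 calendar days to Aug 18, 2027 gives Oct 7, 2027, which is the date disbursement becomes effective. Oct 7, 2027 is a Thursday and is not a listed holiday, so no roll-forward applies.

Oct 7, 2027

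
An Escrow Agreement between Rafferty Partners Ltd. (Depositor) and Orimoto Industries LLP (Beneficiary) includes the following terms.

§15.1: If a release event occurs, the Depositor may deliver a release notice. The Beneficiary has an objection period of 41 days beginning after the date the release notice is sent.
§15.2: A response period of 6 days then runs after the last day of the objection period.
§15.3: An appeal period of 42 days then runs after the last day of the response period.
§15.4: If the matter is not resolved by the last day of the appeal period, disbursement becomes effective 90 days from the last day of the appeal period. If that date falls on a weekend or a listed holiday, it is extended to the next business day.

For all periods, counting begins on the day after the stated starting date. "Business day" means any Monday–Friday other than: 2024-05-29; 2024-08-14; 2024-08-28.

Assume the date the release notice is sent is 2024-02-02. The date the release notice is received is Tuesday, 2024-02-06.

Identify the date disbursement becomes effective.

The last day of the objection period: 2024-02-02 + 41 days = 2024-03-14.
The last day of the response period: 6 calendar days after 2024-03-14 is 2024-03-20.
Adding 42 calendar days to 2024-03-20 gives 2024-05-01, which is the last day of the appeal period.
The date disbursement becomes effective: 90 calendar days after 2024-05-01 is 2024-07-30. 2024-07-30 is a Tuesday and is not a listed holiday, so no roll-forward applies.

2024-07-30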